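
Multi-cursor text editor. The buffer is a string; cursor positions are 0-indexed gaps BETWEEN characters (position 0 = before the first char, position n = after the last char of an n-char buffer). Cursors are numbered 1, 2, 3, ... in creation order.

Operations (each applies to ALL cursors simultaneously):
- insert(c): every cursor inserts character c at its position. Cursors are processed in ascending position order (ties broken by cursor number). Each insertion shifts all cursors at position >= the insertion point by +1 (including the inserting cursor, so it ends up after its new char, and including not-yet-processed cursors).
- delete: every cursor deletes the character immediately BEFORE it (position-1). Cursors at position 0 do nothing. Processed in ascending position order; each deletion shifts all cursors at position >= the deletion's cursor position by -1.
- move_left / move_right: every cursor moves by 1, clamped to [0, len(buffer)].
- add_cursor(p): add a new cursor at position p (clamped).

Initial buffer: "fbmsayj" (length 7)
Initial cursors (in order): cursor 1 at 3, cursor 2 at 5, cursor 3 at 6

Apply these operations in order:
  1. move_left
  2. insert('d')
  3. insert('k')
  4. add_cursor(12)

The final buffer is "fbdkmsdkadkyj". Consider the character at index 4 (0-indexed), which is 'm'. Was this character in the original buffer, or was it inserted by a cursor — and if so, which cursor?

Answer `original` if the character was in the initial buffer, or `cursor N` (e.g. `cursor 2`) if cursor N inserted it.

Answer: original

Derivation:
After op 1 (move_left): buffer="fbmsayj" (len 7), cursors c1@2 c2@4 c3@5, authorship .......
After op 2 (insert('d')): buffer="fbdmsdadyj" (len 10), cursors c1@3 c2@6 c3@8, authorship ..1..2.3..
After op 3 (insert('k')): buffer="fbdkmsdkadkyj" (len 13), cursors c1@4 c2@8 c3@11, authorship ..11..22.33..
After op 4 (add_cursor(12)): buffer="fbdkmsdkadkyj" (len 13), cursors c1@4 c2@8 c3@11 c4@12, authorship ..11..22.33..
Authorship (.=original, N=cursor N): . . 1 1 . . 2 2 . 3 3 . .
Index 4: author = original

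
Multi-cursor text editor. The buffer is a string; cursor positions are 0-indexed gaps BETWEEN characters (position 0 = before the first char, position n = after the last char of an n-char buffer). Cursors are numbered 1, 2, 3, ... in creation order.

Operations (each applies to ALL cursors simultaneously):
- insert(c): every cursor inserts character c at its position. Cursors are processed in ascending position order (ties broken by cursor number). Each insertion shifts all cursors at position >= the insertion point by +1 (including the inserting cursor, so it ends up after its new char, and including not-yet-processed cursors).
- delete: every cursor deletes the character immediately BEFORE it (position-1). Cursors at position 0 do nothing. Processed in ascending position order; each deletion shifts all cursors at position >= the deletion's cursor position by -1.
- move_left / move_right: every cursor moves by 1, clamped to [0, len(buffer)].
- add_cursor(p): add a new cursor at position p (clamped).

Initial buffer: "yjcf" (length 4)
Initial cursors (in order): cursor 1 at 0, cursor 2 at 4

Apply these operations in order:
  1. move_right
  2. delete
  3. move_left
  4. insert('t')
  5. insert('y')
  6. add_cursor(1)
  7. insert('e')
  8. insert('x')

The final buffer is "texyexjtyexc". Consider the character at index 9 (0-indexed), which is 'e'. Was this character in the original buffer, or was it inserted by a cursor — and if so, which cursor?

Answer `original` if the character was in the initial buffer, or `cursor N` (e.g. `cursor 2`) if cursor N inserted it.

Answer: cursor 2

Derivation:
After op 1 (move_right): buffer="yjcf" (len 4), cursors c1@1 c2@4, authorship ....
After op 2 (delete): buffer="jc" (len 2), cursors c1@0 c2@2, authorship ..
After op 3 (move_left): buffer="jc" (len 2), cursors c1@0 c2@1, authorship ..
After op 4 (insert('t')): buffer="tjtc" (len 4), cursors c1@1 c2@3, authorship 1.2.
After op 5 (insert('y')): buffer="tyjtyc" (len 6), cursors c1@2 c2@5, authorship 11.22.
After op 6 (add_cursor(1)): buffer="tyjtyc" (len 6), cursors c3@1 c1@2 c2@5, authorship 11.22.
After op 7 (insert('e')): buffer="teyejtyec" (len 9), cursors c3@2 c1@4 c2@8, authorship 1311.222.
After op 8 (insert('x')): buffer="texyexjtyexc" (len 12), cursors c3@3 c1@6 c2@11, authorship 133111.2222.
Authorship (.=original, N=cursor N): 1 3 3 1 1 1 . 2 2 2 2 .
Index 9: author = 2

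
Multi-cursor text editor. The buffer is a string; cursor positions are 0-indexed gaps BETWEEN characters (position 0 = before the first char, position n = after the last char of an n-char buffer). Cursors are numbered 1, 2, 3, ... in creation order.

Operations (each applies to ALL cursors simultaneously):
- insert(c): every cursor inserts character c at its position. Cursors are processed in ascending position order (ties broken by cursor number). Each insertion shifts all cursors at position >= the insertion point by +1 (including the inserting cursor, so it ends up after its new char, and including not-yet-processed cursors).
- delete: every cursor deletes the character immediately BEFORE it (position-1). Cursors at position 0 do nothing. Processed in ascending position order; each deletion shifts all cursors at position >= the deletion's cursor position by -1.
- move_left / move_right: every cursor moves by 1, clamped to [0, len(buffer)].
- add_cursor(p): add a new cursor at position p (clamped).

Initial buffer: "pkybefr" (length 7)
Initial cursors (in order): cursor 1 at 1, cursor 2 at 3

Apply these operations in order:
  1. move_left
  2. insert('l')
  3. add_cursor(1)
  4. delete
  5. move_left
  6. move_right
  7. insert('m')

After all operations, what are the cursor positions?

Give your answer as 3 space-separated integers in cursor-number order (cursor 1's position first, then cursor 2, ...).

Answer: 3 5 3

Derivation:
After op 1 (move_left): buffer="pkybefr" (len 7), cursors c1@0 c2@2, authorship .......
After op 2 (insert('l')): buffer="lpklybefr" (len 9), cursors c1@1 c2@4, authorship 1..2.....
After op 3 (add_cursor(1)): buffer="lpklybefr" (len 9), cursors c1@1 c3@1 c2@4, authorship 1..2.....
After op 4 (delete): buffer="pkybefr" (len 7), cursors c1@0 c3@0 c2@2, authorship .......
After op 5 (move_left): buffer="pkybefr" (len 7), cursors c1@0 c3@0 c2@1, authorship .......
After op 6 (move_right): buffer="pkybefr" (len 7), cursors c1@1 c3@1 c2@2, authorship .......
After op 7 (insert('m')): buffer="pmmkmybefr" (len 10), cursors c1@3 c3@3 c2@5, authorship .13.2.....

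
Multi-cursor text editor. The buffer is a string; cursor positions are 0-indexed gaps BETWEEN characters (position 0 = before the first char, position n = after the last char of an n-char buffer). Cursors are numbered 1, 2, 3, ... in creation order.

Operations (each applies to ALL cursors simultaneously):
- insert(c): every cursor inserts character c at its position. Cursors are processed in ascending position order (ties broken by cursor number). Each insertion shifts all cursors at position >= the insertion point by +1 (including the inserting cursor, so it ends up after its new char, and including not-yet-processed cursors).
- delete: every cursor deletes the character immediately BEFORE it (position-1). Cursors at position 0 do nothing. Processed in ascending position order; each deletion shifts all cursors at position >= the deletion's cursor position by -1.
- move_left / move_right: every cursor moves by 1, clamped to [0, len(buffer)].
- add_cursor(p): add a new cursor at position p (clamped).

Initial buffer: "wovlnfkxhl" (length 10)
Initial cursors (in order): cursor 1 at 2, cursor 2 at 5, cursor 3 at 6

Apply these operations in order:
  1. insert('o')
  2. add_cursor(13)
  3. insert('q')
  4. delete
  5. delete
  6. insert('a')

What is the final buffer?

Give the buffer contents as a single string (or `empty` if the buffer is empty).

After op 1 (insert('o')): buffer="woovlnofokxhl" (len 13), cursors c1@3 c2@7 c3@9, authorship ..1...2.3....
After op 2 (add_cursor(13)): buffer="woovlnofokxhl" (len 13), cursors c1@3 c2@7 c3@9 c4@13, authorship ..1...2.3....
After op 3 (insert('q')): buffer="wooqvlnoqfoqkxhlq" (len 17), cursors c1@4 c2@9 c3@12 c4@17, authorship ..11...22.33....4
After op 4 (delete): buffer="woovlnofokxhl" (len 13), cursors c1@3 c2@7 c3@9 c4@13, authorship ..1...2.3....
After op 5 (delete): buffer="wovlnfkxh" (len 9), cursors c1@2 c2@5 c3@6 c4@9, authorship .........
After op 6 (insert('a')): buffer="woavlnafakxha" (len 13), cursors c1@3 c2@7 c3@9 c4@13, authorship ..1...2.3...4

Answer: woavlnafakxha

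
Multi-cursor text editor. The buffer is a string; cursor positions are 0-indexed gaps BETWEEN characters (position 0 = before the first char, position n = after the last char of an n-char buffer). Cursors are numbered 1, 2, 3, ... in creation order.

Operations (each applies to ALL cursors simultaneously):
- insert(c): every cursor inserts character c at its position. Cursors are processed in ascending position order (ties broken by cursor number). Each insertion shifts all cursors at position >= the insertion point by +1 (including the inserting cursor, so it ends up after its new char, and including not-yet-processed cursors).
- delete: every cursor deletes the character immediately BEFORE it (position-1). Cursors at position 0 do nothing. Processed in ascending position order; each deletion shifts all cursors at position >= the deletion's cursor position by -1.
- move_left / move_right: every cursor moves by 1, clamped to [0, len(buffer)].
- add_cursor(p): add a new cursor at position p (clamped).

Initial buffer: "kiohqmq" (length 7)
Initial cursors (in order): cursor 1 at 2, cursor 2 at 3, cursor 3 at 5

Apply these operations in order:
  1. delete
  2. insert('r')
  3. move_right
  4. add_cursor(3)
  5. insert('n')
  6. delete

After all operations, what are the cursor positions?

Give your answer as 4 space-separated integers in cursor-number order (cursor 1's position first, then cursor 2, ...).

Answer: 4 4 6 3

Derivation:
After op 1 (delete): buffer="khmq" (len 4), cursors c1@1 c2@1 c3@2, authorship ....
After op 2 (insert('r')): buffer="krrhrmq" (len 7), cursors c1@3 c2@3 c3@5, authorship .12.3..
After op 3 (move_right): buffer="krrhrmq" (len 7), cursors c1@4 c2@4 c3@6, authorship .12.3..
After op 4 (add_cursor(3)): buffer="krrhrmq" (len 7), cursors c4@3 c1@4 c2@4 c3@6, authorship .12.3..
After op 5 (insert('n')): buffer="krrnhnnrmnq" (len 11), cursors c4@4 c1@7 c2@7 c3@10, authorship .124.123.3.
After op 6 (delete): buffer="krrhrmq" (len 7), cursors c4@3 c1@4 c2@4 c3@6, authorship .12.3..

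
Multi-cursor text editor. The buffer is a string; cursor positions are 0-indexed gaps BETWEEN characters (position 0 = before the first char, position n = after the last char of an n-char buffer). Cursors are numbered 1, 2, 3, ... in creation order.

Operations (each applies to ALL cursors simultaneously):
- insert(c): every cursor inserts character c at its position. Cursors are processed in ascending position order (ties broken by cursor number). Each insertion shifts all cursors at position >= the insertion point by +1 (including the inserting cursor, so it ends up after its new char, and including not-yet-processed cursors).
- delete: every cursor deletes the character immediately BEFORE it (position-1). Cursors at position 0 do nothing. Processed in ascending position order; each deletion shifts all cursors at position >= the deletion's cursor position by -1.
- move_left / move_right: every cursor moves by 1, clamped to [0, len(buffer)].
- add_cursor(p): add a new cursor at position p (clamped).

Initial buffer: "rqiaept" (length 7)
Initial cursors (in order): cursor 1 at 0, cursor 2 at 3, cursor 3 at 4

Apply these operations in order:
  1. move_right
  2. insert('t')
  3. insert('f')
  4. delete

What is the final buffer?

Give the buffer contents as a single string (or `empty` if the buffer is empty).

After op 1 (move_right): buffer="rqiaept" (len 7), cursors c1@1 c2@4 c3@5, authorship .......
After op 2 (insert('t')): buffer="rtqiatetpt" (len 10), cursors c1@2 c2@6 c3@8, authorship .1...2.3..
After op 3 (insert('f')): buffer="rtfqiatfetfpt" (len 13), cursors c1@3 c2@8 c3@11, authorship .11...22.33..
After op 4 (delete): buffer="rtqiatetpt" (len 10), cursors c1@2 c2@6 c3@8, authorship .1...2.3..

Answer: rtqiatetpt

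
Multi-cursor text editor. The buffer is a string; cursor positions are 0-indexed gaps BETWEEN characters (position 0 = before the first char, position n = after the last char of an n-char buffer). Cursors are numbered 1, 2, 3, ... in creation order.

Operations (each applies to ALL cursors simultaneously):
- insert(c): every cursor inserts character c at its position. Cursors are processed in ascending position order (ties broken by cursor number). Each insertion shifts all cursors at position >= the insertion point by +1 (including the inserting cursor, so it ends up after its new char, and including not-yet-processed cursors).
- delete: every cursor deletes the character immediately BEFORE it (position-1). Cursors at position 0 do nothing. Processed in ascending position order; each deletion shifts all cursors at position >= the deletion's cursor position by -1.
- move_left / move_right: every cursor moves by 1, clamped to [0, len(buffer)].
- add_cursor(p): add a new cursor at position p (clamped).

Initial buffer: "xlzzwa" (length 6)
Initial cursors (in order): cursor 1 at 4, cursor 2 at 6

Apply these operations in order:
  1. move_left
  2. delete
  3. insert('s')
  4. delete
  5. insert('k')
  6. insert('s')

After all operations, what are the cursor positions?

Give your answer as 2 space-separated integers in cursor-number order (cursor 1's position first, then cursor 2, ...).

Answer: 4 7

Derivation:
After op 1 (move_left): buffer="xlzzwa" (len 6), cursors c1@3 c2@5, authorship ......
After op 2 (delete): buffer="xlza" (len 4), cursors c1@2 c2@3, authorship ....
After op 3 (insert('s')): buffer="xlszsa" (len 6), cursors c1@3 c2@5, authorship ..1.2.
After op 4 (delete): buffer="xlza" (len 4), cursors c1@2 c2@3, authorship ....
After op 5 (insert('k')): buffer="xlkzka" (len 6), cursors c1@3 c2@5, authorship ..1.2.
After op 6 (insert('s')): buffer="xlkszksa" (len 8), cursors c1@4 c2@7, authorship ..11.22.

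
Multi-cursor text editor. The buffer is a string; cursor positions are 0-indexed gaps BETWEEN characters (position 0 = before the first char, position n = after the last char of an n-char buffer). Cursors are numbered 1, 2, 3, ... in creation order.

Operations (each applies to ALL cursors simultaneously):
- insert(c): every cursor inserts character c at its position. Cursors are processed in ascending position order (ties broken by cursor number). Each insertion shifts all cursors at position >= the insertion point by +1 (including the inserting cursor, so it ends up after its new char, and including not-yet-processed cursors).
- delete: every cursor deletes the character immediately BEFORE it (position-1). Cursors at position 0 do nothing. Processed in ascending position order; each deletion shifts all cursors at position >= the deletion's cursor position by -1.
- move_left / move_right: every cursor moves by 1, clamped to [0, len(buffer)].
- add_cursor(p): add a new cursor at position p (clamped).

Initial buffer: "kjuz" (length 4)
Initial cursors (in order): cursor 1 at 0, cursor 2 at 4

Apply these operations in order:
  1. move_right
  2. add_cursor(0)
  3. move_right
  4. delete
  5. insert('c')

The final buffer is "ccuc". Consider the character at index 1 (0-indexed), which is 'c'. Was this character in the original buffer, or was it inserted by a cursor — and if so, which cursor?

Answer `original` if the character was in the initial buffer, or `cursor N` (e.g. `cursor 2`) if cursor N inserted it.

After op 1 (move_right): buffer="kjuz" (len 4), cursors c1@1 c2@4, authorship ....
After op 2 (add_cursor(0)): buffer="kjuz" (len 4), cursors c3@0 c1@1 c2@4, authorship ....
After op 3 (move_right): buffer="kjuz" (len 4), cursors c3@1 c1@2 c2@4, authorship ....
After op 4 (delete): buffer="u" (len 1), cursors c1@0 c3@0 c2@1, authorship .
After op 5 (insert('c')): buffer="ccuc" (len 4), cursors c1@2 c3@2 c2@4, authorship 13.2
Authorship (.=original, N=cursor N): 1 3 . 2
Index 1: author = 3

Answer: cursor 3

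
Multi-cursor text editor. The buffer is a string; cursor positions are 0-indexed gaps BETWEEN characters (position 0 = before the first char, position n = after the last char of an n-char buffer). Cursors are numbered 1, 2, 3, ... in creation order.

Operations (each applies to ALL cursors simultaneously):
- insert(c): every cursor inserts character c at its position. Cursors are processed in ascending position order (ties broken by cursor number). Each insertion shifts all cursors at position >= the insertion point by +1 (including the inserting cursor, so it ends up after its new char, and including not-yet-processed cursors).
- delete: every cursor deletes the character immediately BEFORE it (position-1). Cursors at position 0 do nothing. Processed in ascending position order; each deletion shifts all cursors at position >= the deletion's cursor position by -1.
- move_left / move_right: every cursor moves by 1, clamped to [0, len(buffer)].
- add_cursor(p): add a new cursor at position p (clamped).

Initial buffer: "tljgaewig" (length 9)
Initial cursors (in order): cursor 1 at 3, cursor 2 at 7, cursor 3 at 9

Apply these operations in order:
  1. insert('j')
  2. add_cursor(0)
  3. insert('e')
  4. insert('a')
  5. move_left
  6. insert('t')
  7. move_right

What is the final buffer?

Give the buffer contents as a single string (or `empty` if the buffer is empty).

After op 1 (insert('j')): buffer="tljjgaewjigj" (len 12), cursors c1@4 c2@9 c3@12, authorship ...1....2..3
After op 2 (add_cursor(0)): buffer="tljjgaewjigj" (len 12), cursors c4@0 c1@4 c2@9 c3@12, authorship ...1....2..3
After op 3 (insert('e')): buffer="etljjegaewjeigje" (len 16), cursors c4@1 c1@6 c2@12 c3@16, authorship 4...11....22..33
After op 4 (insert('a')): buffer="eatljjeagaewjeaigjea" (len 20), cursors c4@2 c1@8 c2@15 c3@20, authorship 44...111....222..333
After op 5 (move_left): buffer="eatljjeagaewjeaigjea" (len 20), cursors c4@1 c1@7 c2@14 c3@19, authorship 44...111....222..333
After op 6 (insert('t')): buffer="etatljjetagaewjetaigjeta" (len 24), cursors c4@2 c1@9 c2@17 c3@23, authorship 444...1111....2222..3333
After op 7 (move_right): buffer="etatljjetagaewjetaigjeta" (len 24), cursors c4@3 c1@10 c2@18 c3@24, authorship 444...1111....2222..3333

Answer: etatljjetagaewjetaigjeta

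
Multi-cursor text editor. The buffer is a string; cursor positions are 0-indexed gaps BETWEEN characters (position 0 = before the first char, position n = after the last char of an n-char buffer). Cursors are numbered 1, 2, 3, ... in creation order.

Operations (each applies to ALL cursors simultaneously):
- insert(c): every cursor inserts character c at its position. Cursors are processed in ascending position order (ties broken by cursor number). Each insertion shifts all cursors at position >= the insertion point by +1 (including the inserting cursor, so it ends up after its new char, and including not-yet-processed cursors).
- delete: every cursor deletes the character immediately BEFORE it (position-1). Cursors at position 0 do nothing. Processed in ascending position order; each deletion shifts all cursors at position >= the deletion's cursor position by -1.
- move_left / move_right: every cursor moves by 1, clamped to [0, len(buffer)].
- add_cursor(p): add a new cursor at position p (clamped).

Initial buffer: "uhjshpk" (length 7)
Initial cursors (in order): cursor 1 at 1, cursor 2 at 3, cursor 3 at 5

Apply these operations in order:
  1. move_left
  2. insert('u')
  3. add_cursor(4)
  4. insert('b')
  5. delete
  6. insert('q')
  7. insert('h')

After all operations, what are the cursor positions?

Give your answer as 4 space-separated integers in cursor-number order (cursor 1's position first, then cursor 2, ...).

After op 1 (move_left): buffer="uhjshpk" (len 7), cursors c1@0 c2@2 c3@4, authorship .......
After op 2 (insert('u')): buffer="uuhujsuhpk" (len 10), cursors c1@1 c2@4 c3@7, authorship 1..2..3...
After op 3 (add_cursor(4)): buffer="uuhujsuhpk" (len 10), cursors c1@1 c2@4 c4@4 c3@7, authorship 1..2..3...
After op 4 (insert('b')): buffer="ubuhubbjsubhpk" (len 14), cursors c1@2 c2@7 c4@7 c3@11, authorship 11..224..33...
After op 5 (delete): buffer="uuhujsuhpk" (len 10), cursors c1@1 c2@4 c4@4 c3@7, authorship 1..2..3...
After op 6 (insert('q')): buffer="uquhuqqjsuqhpk" (len 14), cursors c1@2 c2@7 c4@7 c3@11, authorship 11..224..33...
After op 7 (insert('h')): buffer="uqhuhuqqhhjsuqhhpk" (len 18), cursors c1@3 c2@10 c4@10 c3@15, authorship 111..22424..333...

Answer: 3 10 15 10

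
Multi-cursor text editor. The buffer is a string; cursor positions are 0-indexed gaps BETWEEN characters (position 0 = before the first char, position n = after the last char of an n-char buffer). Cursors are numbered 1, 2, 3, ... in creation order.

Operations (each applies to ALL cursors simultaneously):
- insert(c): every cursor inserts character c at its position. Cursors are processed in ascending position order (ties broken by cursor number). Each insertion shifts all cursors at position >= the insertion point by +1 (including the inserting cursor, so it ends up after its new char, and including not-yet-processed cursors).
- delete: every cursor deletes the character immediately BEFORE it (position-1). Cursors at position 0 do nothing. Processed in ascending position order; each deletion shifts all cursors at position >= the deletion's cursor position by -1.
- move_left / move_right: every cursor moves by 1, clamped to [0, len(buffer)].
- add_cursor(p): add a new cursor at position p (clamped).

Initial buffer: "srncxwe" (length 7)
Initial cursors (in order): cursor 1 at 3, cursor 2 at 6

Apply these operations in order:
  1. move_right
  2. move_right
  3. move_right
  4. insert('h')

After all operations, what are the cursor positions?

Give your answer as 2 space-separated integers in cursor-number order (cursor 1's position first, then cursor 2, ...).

After op 1 (move_right): buffer="srncxwe" (len 7), cursors c1@4 c2@7, authorship .......
After op 2 (move_right): buffer="srncxwe" (len 7), cursors c1@5 c2@7, authorship .......
After op 3 (move_right): buffer="srncxwe" (len 7), cursors c1@6 c2@7, authorship .......
After op 4 (insert('h')): buffer="srncxwheh" (len 9), cursors c1@7 c2@9, authorship ......1.2

Answer: 7 9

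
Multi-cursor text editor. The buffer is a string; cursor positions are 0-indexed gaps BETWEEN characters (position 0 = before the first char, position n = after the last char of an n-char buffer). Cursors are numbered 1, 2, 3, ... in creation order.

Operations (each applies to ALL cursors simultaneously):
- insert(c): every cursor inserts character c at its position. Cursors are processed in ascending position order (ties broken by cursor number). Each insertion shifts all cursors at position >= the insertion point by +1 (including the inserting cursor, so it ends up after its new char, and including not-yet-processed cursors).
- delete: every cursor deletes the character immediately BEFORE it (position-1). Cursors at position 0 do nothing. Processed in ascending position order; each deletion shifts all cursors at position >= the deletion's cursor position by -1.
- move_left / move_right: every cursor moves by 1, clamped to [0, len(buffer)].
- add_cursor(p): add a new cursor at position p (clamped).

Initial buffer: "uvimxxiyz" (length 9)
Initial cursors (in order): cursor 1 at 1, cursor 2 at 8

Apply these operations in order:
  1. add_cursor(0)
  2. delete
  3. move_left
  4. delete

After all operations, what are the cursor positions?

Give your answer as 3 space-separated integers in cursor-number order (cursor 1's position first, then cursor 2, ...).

After op 1 (add_cursor(0)): buffer="uvimxxiyz" (len 9), cursors c3@0 c1@1 c2@8, authorship .........
After op 2 (delete): buffer="vimxxiz" (len 7), cursors c1@0 c3@0 c2@6, authorship .......
After op 3 (move_left): buffer="vimxxiz" (len 7), cursors c1@0 c3@0 c2@5, authorship .......
After op 4 (delete): buffer="vimxiz" (len 6), cursors c1@0 c3@0 c2@4, authorship ......

Answer: 0 4 0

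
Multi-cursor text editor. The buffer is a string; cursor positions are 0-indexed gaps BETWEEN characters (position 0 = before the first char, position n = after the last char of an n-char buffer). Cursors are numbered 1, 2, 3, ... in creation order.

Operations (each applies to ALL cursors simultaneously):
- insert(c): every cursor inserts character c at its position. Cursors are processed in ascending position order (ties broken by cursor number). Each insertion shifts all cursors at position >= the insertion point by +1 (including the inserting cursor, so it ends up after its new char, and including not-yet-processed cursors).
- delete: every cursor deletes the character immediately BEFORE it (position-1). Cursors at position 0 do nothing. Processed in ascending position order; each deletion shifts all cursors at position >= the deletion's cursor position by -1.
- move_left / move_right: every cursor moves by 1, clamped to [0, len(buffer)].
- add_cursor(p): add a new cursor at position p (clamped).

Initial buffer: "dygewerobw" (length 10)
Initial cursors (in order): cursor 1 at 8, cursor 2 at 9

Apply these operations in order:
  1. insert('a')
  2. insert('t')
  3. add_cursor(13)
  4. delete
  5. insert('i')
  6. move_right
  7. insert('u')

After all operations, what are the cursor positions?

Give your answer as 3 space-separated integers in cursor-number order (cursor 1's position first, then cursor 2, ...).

Answer: 12 17 17

Derivation:
After op 1 (insert('a')): buffer="dygeweroabaw" (len 12), cursors c1@9 c2@11, authorship ........1.2.
After op 2 (insert('t')): buffer="dygeweroatbatw" (len 14), cursors c1@10 c2@13, authorship ........11.22.
After op 3 (add_cursor(13)): buffer="dygeweroatbatw" (len 14), cursors c1@10 c2@13 c3@13, authorship ........11.22.
After op 4 (delete): buffer="dygeweroabw" (len 11), cursors c1@9 c2@10 c3@10, authorship ........1..
After op 5 (insert('i')): buffer="dygeweroaibiiw" (len 14), cursors c1@10 c2@13 c3@13, authorship ........11.23.
After op 6 (move_right): buffer="dygeweroaibiiw" (len 14), cursors c1@11 c2@14 c3@14, authorship ........11.23.
After op 7 (insert('u')): buffer="dygeweroaibuiiwuu" (len 17), cursors c1@12 c2@17 c3@17, authorship ........11.123.23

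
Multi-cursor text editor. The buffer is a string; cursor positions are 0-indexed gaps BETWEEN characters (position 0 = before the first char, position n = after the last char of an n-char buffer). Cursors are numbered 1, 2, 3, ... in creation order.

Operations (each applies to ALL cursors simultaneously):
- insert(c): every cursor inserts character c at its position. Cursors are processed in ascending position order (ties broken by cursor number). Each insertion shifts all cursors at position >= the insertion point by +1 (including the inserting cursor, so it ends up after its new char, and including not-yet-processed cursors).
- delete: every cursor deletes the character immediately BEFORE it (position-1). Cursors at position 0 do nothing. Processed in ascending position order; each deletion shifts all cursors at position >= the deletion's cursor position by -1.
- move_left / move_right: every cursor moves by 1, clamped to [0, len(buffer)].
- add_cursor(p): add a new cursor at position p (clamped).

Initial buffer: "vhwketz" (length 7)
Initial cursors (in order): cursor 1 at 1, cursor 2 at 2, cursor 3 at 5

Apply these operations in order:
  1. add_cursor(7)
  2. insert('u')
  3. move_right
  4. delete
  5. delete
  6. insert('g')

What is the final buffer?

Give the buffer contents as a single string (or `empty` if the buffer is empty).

After op 1 (add_cursor(7)): buffer="vhwketz" (len 7), cursors c1@1 c2@2 c3@5 c4@7, authorship .......
After op 2 (insert('u')): buffer="vuhuwkeutzu" (len 11), cursors c1@2 c2@4 c3@8 c4@11, authorship .1.2...3..4
After op 3 (move_right): buffer="vuhuwkeutzu" (len 11), cursors c1@3 c2@5 c3@9 c4@11, authorship .1.2...3..4
After op 4 (delete): buffer="vuukeuz" (len 7), cursors c1@2 c2@3 c3@6 c4@7, authorship .12..3.
After op 5 (delete): buffer="vke" (len 3), cursors c1@1 c2@1 c3@3 c4@3, authorship ...
After op 6 (insert('g')): buffer="vggkegg" (len 7), cursors c1@3 c2@3 c3@7 c4@7, authorship .12..34

Answer: vggkegg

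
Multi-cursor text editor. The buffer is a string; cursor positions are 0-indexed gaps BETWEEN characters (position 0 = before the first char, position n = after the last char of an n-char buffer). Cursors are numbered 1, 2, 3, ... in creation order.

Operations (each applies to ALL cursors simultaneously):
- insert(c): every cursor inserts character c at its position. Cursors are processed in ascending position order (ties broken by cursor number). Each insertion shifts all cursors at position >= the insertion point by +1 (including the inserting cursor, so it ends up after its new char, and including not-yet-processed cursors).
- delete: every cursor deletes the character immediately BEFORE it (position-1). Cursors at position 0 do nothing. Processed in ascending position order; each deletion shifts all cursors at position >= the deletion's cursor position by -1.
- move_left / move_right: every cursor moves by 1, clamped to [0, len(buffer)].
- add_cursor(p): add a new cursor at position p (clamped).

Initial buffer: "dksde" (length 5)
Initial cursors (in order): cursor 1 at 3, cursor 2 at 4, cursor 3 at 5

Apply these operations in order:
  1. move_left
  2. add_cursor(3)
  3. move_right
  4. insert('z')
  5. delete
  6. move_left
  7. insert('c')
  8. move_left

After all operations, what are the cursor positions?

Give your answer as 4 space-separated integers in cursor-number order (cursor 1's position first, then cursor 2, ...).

After op 1 (move_left): buffer="dksde" (len 5), cursors c1@2 c2@3 c3@4, authorship .....
After op 2 (add_cursor(3)): buffer="dksde" (len 5), cursors c1@2 c2@3 c4@3 c3@4, authorship .....
After op 3 (move_right): buffer="dksde" (len 5), cursors c1@3 c2@4 c4@4 c3@5, authorship .....
After op 4 (insert('z')): buffer="dkszdzzez" (len 9), cursors c1@4 c2@7 c4@7 c3@9, authorship ...1.24.3
After op 5 (delete): buffer="dksde" (len 5), cursors c1@3 c2@4 c4@4 c3@5, authorship .....
After op 6 (move_left): buffer="dksde" (len 5), cursors c1@2 c2@3 c4@3 c3@4, authorship .....
After op 7 (insert('c')): buffer="dkcsccdce" (len 9), cursors c1@3 c2@6 c4@6 c3@8, authorship ..1.24.3.
After op 8 (move_left): buffer="dkcsccdce" (len 9), cursors c1@2 c2@5 c4@5 c3@7, authorship ..1.24.3.

Answer: 2 5 7 5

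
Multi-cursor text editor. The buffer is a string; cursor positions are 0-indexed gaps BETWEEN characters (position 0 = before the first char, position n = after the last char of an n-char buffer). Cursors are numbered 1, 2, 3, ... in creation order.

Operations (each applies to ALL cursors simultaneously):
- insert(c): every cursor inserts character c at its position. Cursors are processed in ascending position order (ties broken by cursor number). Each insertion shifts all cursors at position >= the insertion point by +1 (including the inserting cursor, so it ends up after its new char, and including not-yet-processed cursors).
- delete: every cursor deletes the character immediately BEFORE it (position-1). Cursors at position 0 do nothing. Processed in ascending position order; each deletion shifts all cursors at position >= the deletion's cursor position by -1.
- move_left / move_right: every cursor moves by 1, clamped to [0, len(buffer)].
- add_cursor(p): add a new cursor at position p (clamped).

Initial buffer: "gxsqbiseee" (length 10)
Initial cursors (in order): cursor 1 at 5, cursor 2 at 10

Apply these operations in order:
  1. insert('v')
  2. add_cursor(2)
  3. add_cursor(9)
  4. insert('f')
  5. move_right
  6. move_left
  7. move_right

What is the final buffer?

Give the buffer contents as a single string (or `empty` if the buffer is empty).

Answer: gxfsqbvfisefeevf

Derivation:
After op 1 (insert('v')): buffer="gxsqbviseeev" (len 12), cursors c1@6 c2@12, authorship .....1.....2
After op 2 (add_cursor(2)): buffer="gxsqbviseeev" (len 12), cursors c3@2 c1@6 c2@12, authorship .....1.....2
After op 3 (add_cursor(9)): buffer="gxsqbviseeev" (len 12), cursors c3@2 c1@6 c4@9 c2@12, authorship .....1.....2
After op 4 (insert('f')): buffer="gxfsqbvfisefeevf" (len 16), cursors c3@3 c1@8 c4@12 c2@16, authorship ..3...11...4..22
After op 5 (move_right): buffer="gxfsqbvfisefeevf" (len 16), cursors c3@4 c1@9 c4@13 c2@16, authorship ..3...11...4..22
After op 6 (move_left): buffer="gxfsqbvfisefeevf" (len 16), cursors c3@3 c1@8 c4@12 c2@15, authorship ..3...11...4..22
After op 7 (move_right): buffer="gxfsqbvfisefeevf" (len 16), cursors c3@4 c1@9 c4@13 c2@16, authorship ..3...11...4..22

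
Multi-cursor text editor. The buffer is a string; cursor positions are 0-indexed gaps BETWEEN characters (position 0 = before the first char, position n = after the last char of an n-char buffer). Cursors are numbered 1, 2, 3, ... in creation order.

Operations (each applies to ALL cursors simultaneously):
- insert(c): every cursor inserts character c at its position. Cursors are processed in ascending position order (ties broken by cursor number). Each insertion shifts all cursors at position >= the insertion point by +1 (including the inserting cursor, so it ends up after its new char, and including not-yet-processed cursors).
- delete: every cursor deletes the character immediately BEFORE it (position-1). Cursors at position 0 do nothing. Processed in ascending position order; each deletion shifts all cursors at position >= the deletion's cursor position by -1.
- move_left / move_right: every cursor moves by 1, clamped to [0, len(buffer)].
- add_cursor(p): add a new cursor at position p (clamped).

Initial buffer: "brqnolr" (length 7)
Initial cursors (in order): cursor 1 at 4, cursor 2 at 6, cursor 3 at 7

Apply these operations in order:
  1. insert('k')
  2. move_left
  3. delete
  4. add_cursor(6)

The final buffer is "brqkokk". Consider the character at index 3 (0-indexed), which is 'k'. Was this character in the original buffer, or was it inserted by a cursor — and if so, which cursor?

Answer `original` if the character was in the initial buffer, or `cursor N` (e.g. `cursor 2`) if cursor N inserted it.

After op 1 (insert('k')): buffer="brqnkolkrk" (len 10), cursors c1@5 c2@8 c3@10, authorship ....1..2.3
After op 2 (move_left): buffer="brqnkolkrk" (len 10), cursors c1@4 c2@7 c3@9, authorship ....1..2.3
After op 3 (delete): buffer="brqkokk" (len 7), cursors c1@3 c2@5 c3@6, authorship ...1.23
After op 4 (add_cursor(6)): buffer="brqkokk" (len 7), cursors c1@3 c2@5 c3@6 c4@6, authorship ...1.23
Authorship (.=original, N=cursor N): . . . 1 . 2 3
Index 3: author = 1

Answer: cursor 1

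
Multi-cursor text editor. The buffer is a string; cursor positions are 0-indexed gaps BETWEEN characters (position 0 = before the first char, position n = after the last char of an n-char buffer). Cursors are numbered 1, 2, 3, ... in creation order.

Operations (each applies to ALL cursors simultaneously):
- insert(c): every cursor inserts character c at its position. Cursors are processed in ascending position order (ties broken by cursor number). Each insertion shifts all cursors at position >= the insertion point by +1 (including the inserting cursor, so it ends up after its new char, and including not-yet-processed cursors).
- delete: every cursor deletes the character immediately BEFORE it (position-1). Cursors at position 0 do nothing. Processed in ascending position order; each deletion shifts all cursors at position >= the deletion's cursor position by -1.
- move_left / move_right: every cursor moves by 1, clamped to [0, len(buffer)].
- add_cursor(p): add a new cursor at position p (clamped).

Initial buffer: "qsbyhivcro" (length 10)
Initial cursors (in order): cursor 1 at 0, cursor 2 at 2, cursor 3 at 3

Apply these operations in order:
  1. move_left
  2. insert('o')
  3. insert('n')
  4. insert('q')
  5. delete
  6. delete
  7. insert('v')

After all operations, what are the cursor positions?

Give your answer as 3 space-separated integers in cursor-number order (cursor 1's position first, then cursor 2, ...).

Answer: 2 5 8

Derivation:
After op 1 (move_left): buffer="qsbyhivcro" (len 10), cursors c1@0 c2@1 c3@2, authorship ..........
After op 2 (insert('o')): buffer="oqosobyhivcro" (len 13), cursors c1@1 c2@3 c3@5, authorship 1.2.3........
After op 3 (insert('n')): buffer="onqonsonbyhivcro" (len 16), cursors c1@2 c2@5 c3@8, authorship 11.22.33........
After op 4 (insert('q')): buffer="onqqonqsonqbyhivcro" (len 19), cursors c1@3 c2@7 c3@11, authorship 111.222.333........
After op 5 (delete): buffer="onqonsonbyhivcro" (len 16), cursors c1@2 c2@5 c3@8, authorship 11.22.33........
After op 6 (delete): buffer="oqosobyhivcro" (len 13), cursors c1@1 c2@3 c3@5, authorship 1.2.3........
After op 7 (insert('v')): buffer="ovqovsovbyhivcro" (len 16), cursors c1@2 c2@5 c3@8, authorship 11.22.33........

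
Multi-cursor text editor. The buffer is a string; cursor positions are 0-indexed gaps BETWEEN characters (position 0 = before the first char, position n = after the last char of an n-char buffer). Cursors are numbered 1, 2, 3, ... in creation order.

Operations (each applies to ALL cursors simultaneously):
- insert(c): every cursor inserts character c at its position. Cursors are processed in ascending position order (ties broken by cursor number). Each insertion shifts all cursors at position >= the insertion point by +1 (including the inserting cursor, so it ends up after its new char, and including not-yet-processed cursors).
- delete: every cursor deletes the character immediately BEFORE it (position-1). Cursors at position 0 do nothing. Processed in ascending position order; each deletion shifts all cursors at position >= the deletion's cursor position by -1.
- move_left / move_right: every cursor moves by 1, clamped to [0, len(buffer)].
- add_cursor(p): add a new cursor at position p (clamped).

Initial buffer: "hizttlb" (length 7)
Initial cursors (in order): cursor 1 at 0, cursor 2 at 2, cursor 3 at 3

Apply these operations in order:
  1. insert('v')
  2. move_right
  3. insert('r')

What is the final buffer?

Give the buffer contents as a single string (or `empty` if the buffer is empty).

After op 1 (insert('v')): buffer="vhivzvttlb" (len 10), cursors c1@1 c2@4 c3@6, authorship 1..2.3....
After op 2 (move_right): buffer="vhivzvttlb" (len 10), cursors c1@2 c2@5 c3@7, authorship 1..2.3....
After op 3 (insert('r')): buffer="vhrivzrvtrtlb" (len 13), cursors c1@3 c2@7 c3@10, authorship 1.1.2.23.3...

Answer: vhrivzrvtrtlb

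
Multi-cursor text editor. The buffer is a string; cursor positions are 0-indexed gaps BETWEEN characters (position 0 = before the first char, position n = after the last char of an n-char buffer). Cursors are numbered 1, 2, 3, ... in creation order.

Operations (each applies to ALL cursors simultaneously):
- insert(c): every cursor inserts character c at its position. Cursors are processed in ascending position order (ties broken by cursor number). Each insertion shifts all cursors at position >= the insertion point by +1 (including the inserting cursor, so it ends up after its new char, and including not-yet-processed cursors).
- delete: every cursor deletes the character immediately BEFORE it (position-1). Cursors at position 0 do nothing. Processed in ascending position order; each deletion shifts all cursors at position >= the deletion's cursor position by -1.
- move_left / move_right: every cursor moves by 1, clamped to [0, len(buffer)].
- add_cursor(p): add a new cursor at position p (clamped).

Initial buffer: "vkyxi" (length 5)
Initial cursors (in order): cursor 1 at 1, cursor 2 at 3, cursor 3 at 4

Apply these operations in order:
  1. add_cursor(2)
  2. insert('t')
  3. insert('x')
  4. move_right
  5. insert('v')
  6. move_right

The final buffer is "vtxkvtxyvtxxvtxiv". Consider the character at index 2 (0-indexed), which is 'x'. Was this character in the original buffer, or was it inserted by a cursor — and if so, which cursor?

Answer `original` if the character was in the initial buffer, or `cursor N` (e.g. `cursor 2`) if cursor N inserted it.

After op 1 (add_cursor(2)): buffer="vkyxi" (len 5), cursors c1@1 c4@2 c2@3 c3@4, authorship .....
After op 2 (insert('t')): buffer="vtktytxti" (len 9), cursors c1@2 c4@4 c2@6 c3@8, authorship .1.4.2.3.
After op 3 (insert('x')): buffer="vtxktxytxxtxi" (len 13), cursors c1@3 c4@6 c2@9 c3@12, authorship .11.44.22.33.
After op 4 (move_right): buffer="vtxktxytxxtxi" (len 13), cursors c1@4 c4@7 c2@10 c3@13, authorship .11.44.22.33.
After op 5 (insert('v')): buffer="vtxkvtxyvtxxvtxiv" (len 17), cursors c1@5 c4@9 c2@13 c3@17, authorship .11.144.422.233.3
After op 6 (move_right): buffer="vtxkvtxyvtxxvtxiv" (len 17), cursors c1@6 c4@10 c2@14 c3@17, authorship .11.144.422.233.3
Authorship (.=original, N=cursor N): . 1 1 . 1 4 4 . 4 2 2 . 2 3 3 . 3
Index 2: author = 1

Answer: cursor 1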